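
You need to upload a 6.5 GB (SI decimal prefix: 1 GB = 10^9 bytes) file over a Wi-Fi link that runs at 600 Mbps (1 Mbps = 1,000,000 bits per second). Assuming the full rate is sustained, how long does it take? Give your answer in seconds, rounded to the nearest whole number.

87 seconds

6.5 GB = 6,500,000,000 bytes = 52,000,000,000 bits
600 Mbps = 600,000,000 bits/s
time = 52,000,000,000 / 600,000,000 = 87 s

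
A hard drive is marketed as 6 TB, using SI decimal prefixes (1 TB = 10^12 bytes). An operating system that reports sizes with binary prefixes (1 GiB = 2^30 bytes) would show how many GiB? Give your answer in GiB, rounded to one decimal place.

5,587.9 GiB

6 TB = 6 × 10^12 bytes = 6,000,000,000,000 bytes
1 GiB = 1,073,741,824 bytes
6,000,000,000,000 / 1,073,741,824 = 5,587.9 GiB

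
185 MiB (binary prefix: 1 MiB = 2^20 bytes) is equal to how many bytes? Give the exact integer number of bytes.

185 × 1,048,576 = 193,986,560 bytes  (1 MiB = 2^20 bytes)

193,986,560 bytes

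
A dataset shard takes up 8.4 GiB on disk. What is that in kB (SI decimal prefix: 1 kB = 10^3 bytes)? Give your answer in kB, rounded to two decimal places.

8.4 GiB = 8.4 × 2^30 bytes = 9,019,431,321.6 bytes
1 kB = 10^3 bytes = 1,000 bytes
9,019,431,321.6 / 1,000 = 9,019,431.32 kB

9,019,431.32 kB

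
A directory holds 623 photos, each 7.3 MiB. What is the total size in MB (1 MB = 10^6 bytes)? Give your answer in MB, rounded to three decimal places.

4,768.819 MB

Total = 623 × 7.3 MiB = 4547.9 MiB
= 4547.9 × 1,048,576 bytes = 4,768,818,790.4 bytes
1 MB = 1,000,000 bytes
4,768,818,790.4 / 1,000,000 = 4,768.819 MB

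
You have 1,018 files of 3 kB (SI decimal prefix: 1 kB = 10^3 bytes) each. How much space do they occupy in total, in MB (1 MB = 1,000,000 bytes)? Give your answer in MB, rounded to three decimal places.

Total = 1,018 × 3 kB = 3054 kB
= 3054 × 1,000 bytes = 3,054,000 bytes
1 MB = 1,000,000 bytes
3,054,000 / 1,000,000 = 3.054 MB

3.054 MB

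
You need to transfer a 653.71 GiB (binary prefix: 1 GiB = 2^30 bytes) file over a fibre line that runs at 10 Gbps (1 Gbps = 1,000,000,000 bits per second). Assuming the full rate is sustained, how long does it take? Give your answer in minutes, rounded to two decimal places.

9.36 minutes

653.71 GiB = 701,915,767,767.04 bytes = 5,615,326,142,136.32 bits
10 Gbps = 10,000,000,000 bits/s
time = 5,615,326,142,136.32 / 10,000,000,000 = 561.533 s
561.533 s / 60 = 9.36 minutes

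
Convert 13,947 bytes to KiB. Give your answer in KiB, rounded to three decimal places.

13.620 KiB

13,947 bytes given.
1 KiB = 1,024 bytes
13,947 / 1,024 = 13.620 KiB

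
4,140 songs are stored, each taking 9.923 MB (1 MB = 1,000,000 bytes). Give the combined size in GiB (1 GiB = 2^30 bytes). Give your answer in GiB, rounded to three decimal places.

Total = 4,140 × 9.923 MB = 41081.22 MB
= 41081.22 × 1,000,000 bytes = 41,081,220,000 bytes
1 GiB = 1,073,741,824 bytes
41,081,220,000 / 1,073,741,824 = 38.260 GiB

38.260 GiB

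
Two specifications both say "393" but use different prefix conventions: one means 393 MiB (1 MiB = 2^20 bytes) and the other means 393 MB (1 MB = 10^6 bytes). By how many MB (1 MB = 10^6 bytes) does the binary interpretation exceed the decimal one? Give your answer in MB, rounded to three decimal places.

393 MiB = 393 × 1,048,576 = 412,090,368 bytes
393 MB = 393 × 1,000,000 = 393,000,000 bytes
difference = 19,090,368 bytes
19,090,368 / 1,000,000 = 19.090 MB

19.090 MB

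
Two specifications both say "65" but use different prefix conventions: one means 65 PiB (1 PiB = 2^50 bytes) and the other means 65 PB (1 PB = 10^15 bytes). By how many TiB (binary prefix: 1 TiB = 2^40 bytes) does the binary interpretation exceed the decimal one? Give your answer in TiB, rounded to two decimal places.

7,442.84 TiB

65 PiB = 65 × 1,125,899,906,842,624 = 73,183,493,944,770,560 bytes
65 PB = 65 × 1,000,000,000,000,000 = 65,000,000,000,000,000 bytes
difference = 8,183,493,944,770,560 bytes
8,183,493,944,770,560 / 1,099,511,627,776 = 7,442.84 TiB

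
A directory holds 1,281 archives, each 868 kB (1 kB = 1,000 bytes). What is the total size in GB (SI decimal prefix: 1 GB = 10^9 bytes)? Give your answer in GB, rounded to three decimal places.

1.112 GB

Total = 1,281 × 868 kB = 1,111,908 kB
= 1,111,908 × 1,000 bytes = 1,111,908,000 bytes
1 GB = 1,000,000,000 bytes
1,111,908,000 / 1,000,000,000 = 1.112 GB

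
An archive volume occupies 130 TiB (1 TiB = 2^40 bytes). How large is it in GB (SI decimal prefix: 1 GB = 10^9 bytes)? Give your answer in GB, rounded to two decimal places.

130 TiB × 1,099,511,627,776 bytes/TiB = 142,936,511,610,880 bytes
1 GB = 1,000,000,000 bytes
142,936,511,610,880 / 1,000,000,000 = 142,936.51 GB

142,936.51 GB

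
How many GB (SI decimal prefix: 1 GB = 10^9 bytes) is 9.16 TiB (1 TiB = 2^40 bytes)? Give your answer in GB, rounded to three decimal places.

10,071.527 GB

9.16 TiB = 9.16 × 2^40 bytes = 10,071,526,510,428.16 bytes
1 GB = 10^9 bytes = 1,000,000,000 bytes
10,071,526,510,428.16 / 1,000,000,000 = 10,071.527 GB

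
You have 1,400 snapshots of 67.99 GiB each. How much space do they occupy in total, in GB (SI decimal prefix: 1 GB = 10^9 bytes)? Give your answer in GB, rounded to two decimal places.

Total = 1,400 × 67.99 GiB = 95,186 GiB
= 95,186 × 1,073,741,824 bytes = 102,205,189,259,264 bytes
1 GB = 1,000,000,000 bytes
102,205,189,259,264 / 1,000,000,000 = 102,205.19 GB

102,205.19 GB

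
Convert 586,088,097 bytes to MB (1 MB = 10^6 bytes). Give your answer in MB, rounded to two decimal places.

586.09 MB

586,088,097 bytes given.
1 MB = 10^6 bytes = 1,000,000 bytes
586,088,097 / 1,000,000 = 586.09 MB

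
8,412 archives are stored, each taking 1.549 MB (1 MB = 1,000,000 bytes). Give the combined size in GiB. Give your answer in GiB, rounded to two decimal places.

Total = 8,412 × 1.549 MB = 13030.188 MB
= 13030.188 × 1,000,000 bytes = 13,030,188,000 bytes
1 GiB = 1,073,741,824 bytes
13,030,188,000 / 1,073,741,824 = 12.14 GiB

12.14 GiB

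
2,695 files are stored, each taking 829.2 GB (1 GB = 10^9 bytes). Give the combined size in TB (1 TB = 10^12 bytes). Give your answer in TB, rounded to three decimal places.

2,234.694 TB

Total = 2,695 × 829.2 GB = 2,234,694 GB
= 2,234,694 × 1,000,000,000 bytes = 2,234,694,000,000,000 bytes
1 TB = 1,000,000,000,000 bytes
2,234,694,000,000,000 / 1,000,000,000,000 = 2,234.694 TB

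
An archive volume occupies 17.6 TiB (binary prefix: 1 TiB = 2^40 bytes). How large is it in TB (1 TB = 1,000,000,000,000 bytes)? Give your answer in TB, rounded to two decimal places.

19.35 TB

17.6 TiB = 17.6 × 2^40 bytes = 19,351,404,648,857.6 bytes
1 TB = 10^12 bytes = 1,000,000,000,000 bytes
19,351,404,648,857.6 / 1,000,000,000,000 = 19.35 TB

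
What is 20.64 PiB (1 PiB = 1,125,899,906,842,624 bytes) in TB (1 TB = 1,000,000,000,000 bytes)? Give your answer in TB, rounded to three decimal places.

20.64 PiB × 1,125,899,906,842,624 bytes/PiB = 23,238,574,077,231,759.36 bytes
1 TB = 10^12 bytes = 1,000,000,000,000 bytes
23,238,574,077,231,759.36 / 1,000,000,000,000 = 23,238.574 TB

23,238.574 TB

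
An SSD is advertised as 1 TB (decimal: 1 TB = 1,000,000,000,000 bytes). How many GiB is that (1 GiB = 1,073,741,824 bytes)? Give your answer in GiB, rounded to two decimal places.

931.32 GiB

1 TB × 1,000,000,000,000 bytes/TB = 1,000,000,000,000 bytes
1 GiB = 1,073,741,824 bytes
1,000,000,000,000 / 1,073,741,824 = 931.32 GiB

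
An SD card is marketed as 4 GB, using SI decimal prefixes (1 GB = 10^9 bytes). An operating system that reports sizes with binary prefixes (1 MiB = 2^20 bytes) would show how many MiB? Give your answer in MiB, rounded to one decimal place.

4 GB = 4 × 10^9 bytes = 4,000,000,000 bytes
1 MiB = 1,048,576 bytes
4,000,000,000 / 1,048,576 = 3,814.7 MiB

3,814.7 MiB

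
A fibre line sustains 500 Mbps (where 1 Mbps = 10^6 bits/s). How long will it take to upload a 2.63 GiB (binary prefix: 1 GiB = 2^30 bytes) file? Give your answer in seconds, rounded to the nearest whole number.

2.63 GiB = 2,823,940,997.12 bytes = 22,591,527,976.96 bits
500 Mbps = 500,000,000 bits/s
time = 22,591,527,976.96 / 500,000,000 = 45 s

45 seconds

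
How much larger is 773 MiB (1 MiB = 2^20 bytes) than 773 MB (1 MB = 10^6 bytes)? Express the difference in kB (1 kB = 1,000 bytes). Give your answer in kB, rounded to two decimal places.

37,549.25 kB

773 MiB = 773 × 1,048,576 = 810,549,248 bytes
773 MB = 773 × 1,000,000 = 773,000,000 bytes
difference = 37,549,248 bytes
37,549,248 / 1,000 = 37,549.25 kB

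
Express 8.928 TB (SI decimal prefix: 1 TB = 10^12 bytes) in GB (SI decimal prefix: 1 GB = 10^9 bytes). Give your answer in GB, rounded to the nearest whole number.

8.928 TB × 1,000,000,000,000 bytes/TB = 8,928,000,000,000 bytes
1 GB = 1,000,000,000 bytes
8,928,000,000,000 / 1,000,000,000 = 8,928 GB

8,928 GB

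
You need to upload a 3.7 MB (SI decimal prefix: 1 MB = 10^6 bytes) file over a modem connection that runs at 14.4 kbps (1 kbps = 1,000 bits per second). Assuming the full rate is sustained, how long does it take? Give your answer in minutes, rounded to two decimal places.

34.26 minutes

3.7 MB = 3,700,000 bytes = 29,600,000 bits
14.4 kbps = 14,400 bits/s
time = 29,600,000 / 14,400 = 2,055.556 s
2,055.556 s / 60 = 34.26 minutes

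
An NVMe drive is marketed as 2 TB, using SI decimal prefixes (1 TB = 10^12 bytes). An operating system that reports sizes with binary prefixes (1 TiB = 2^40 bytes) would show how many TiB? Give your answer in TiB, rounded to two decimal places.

2 TB = 2 × 10^12 bytes = 2,000,000,000,000 bytes
1 TiB = 2^40 bytes = 1,099,511,627,776 bytes
2,000,000,000,000 / 1,099,511,627,776 = 1.82 TiB

1.82 TiB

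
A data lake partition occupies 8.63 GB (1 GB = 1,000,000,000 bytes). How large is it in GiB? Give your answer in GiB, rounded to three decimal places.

8.037 GiB

8.63 GB = 8.63 × 10^9 bytes = 8,630,000,000 bytes
1 GiB = 2^30 bytes = 1,073,741,824 bytes
8,630,000,000 / 1,073,741,824 = 8.037 GiB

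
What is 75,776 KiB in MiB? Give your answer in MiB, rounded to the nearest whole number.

74 MiB

75,776 KiB = 75,776 × 2^10 bytes = 77,594,624 bytes
1 MiB = 1,048,576 bytes
77,594,624 / 1,048,576 = 74 MiB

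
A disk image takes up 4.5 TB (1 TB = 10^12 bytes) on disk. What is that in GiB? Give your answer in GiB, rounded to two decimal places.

4,190.95 GiB

4.5 TB = 4.5 × 10^12 bytes = 4,500,000,000,000 bytes
1 GiB = 1,073,741,824 bytes
4,500,000,000,000 / 1,073,741,824 = 4,190.95 GiB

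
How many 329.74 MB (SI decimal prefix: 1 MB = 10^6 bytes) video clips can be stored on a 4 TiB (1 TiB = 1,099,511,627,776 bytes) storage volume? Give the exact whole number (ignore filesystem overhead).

Capacity: 4 TiB = 4,398,046,511,104 bytes
Per item: 329.74 MB = 329,740,000 bytes
⌊4,398,046,511,104 / 329,740,000⌋ = 13,337

13,337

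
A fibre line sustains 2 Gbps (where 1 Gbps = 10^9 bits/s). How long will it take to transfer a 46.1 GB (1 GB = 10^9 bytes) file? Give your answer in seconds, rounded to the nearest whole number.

184 seconds

46.1 GB = 46,100,000,000 bytes = 368,800,000,000 bits
2 Gbps = 2,000,000,000 bits/s
time = 368,800,000,000 / 2,000,000,000 = 184 s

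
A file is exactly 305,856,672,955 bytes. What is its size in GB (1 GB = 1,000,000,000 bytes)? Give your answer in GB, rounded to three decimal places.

305.857 GB

305,856,672,955 bytes given.
1 GB = 1,000,000,000 bytes
305,856,672,955 / 1,000,000,000 = 305.857 GB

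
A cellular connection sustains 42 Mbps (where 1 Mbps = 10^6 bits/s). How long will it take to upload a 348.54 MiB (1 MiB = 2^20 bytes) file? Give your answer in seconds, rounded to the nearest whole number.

348.54 MiB = 365,470,679.04 bytes = 2,923,765,432.32 bits
42 Mbps = 42,000,000 bits/s
time = 2,923,765,432.32 / 42,000,000 = 70 s

70 seconds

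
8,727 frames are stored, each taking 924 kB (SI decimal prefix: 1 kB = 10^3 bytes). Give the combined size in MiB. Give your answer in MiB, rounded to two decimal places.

7,690.19 MiB

Total = 8,727 × 924 kB = 8,063,748 kB
= 8,063,748 × 1,000 bytes = 8,063,748,000 bytes
1 MiB = 1,048,576 bytes
8,063,748,000 / 1,048,576 = 7,690.19 MiB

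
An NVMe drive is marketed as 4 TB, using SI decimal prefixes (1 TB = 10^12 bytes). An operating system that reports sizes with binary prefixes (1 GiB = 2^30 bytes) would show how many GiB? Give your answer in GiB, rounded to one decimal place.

3,725.3 GiB

4 TB = 4 × 10^12 bytes = 4,000,000,000,000 bytes
1 GiB = 1,073,741,824 bytes
4,000,000,000,000 / 1,073,741,824 = 3,725.3 GiB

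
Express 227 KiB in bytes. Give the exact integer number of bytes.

232,448 bytes

227 × 1,024 = 232,448 bytes  (1 KiB = 2^10 bytes)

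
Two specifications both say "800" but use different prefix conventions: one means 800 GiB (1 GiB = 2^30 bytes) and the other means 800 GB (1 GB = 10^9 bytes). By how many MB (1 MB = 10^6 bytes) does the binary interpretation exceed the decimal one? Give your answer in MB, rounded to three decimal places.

58,993.459 MB

800 GiB = 800 × 1,073,741,824 = 858,993,459,200 bytes
800 GB = 800 × 1,000,000,000 = 800,000,000,000 bytes
difference = 58,993,459,200 bytes
58,993,459,200 / 1,000,000 = 58,993.459 MB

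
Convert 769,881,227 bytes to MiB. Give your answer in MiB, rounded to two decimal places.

734.22 MiB

769,881,227 bytes given.
1 MiB = 2^20 bytes = 1,048,576 bytes
769,881,227 / 1,048,576 = 734.22 MiB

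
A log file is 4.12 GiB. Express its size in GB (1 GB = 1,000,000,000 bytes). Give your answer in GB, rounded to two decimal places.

4.12 GiB × 1,073,741,824 bytes/GiB = 4,423,816,314.88 bytes
1 GB = 1,000,000,000 bytes
4,423,816,314.88 / 1,000,000,000 = 4.42 GB

4.42 GB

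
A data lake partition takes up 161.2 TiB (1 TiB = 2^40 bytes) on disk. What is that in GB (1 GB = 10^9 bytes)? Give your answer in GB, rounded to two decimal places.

177,241.27 GB

161.2 TiB × 1,099,511,627,776 bytes/TiB = 177,241,274,397,491.2 bytes
1 GB = 10^9 bytes = 1,000,000,000 bytes
177,241,274,397,491.2 / 1,000,000,000 = 177,241.27 GB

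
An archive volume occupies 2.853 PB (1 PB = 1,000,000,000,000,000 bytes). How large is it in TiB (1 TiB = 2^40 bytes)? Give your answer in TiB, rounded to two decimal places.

2,594.79 TiB

2.853 PB = 2.853 × 10^15 bytes = 2,853,000,000,000,000 bytes
1 TiB = 1,099,511,627,776 bytes
2,853,000,000,000,000 / 1,099,511,627,776 = 2,594.79 TiB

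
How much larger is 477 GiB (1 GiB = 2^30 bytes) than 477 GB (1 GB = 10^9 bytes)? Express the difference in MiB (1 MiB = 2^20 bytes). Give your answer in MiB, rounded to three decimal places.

477 GiB = 477 × 1,073,741,824 = 512,174,850,048 bytes
477 GB = 477 × 1,000,000,000 = 477,000,000,000 bytes
difference = 35,174,850,048 bytes
35,174,850,048 / 1,048,576 = 33,545.351 MiB

33,545.351 MiB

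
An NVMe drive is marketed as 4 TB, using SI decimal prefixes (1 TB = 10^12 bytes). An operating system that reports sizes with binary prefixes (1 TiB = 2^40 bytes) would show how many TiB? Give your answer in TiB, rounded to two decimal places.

4 TB = 4 × 10^12 bytes = 4,000,000,000,000 bytes
1 TiB = 1,099,511,627,776 bytes
4,000,000,000,000 / 1,099,511,627,776 = 3.64 TiB

3.64 TiB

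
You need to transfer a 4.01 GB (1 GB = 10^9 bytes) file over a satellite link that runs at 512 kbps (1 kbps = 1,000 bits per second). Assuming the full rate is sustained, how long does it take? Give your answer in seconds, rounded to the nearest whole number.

62,656 seconds

4.01 GB = 4,010,000,000 bytes = 32,080,000,000 bits
512 kbps = 512,000 bits/s
time = 32,080,000,000 / 512,000 = 62,656 s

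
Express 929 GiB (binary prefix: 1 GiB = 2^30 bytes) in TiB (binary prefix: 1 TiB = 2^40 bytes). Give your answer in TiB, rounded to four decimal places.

929 GiB = 929 × 2^30 bytes = 997,506,154,496 bytes
1 TiB = 2^40 bytes = 1,099,511,627,776 bytes
997,506,154,496 / 1,099,511,627,776 = 0.9072 TiB

0.9072 TiB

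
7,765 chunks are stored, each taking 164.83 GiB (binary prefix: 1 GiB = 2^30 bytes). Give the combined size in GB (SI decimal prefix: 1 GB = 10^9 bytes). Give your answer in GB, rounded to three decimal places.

1,374,287.476 GB

Total = 7,765 × 164.83 GiB = 1279904.95 GiB
= 1279904.95 × 1,073,741,824 bytes = 1,374,287,475,559,628.8 bytes
1 GB = 1,000,000,000 bytes
1,374,287,475,559,628.8 / 1,000,000,000 = 1,374,287.476 GB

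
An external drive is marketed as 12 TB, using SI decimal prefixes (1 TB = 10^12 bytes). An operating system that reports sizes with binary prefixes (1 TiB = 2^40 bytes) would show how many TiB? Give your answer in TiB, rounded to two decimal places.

12 TB = 12 × 10^12 bytes = 12,000,000,000,000 bytes
1 TiB = 1,099,511,627,776 bytes
12,000,000,000,000 / 1,099,511,627,776 = 10.91 TiB

10.91 TiB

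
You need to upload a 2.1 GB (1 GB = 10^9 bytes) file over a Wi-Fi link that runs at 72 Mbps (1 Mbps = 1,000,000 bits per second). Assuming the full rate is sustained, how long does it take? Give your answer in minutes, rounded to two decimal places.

3.89 minutes

2.1 GB = 2,100,000,000 bytes = 16,800,000,000 bits
72 Mbps = 72,000,000 bits/s
time = 16,800,000,000 / 72,000,000 = 233.333 s
233.333 s / 60 = 3.89 minutes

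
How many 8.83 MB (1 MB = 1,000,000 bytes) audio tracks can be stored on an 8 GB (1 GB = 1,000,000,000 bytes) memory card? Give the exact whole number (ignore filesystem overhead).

906

Capacity: 8 GB = 8,000,000,000 bytes
Per item: 8.83 MB = 8,830,000 bytes
⌊8,000,000,000 / 8,830,000⌋ = 906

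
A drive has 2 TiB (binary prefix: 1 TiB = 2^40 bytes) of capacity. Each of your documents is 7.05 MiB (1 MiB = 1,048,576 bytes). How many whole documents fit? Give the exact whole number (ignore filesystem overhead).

Capacity: 2 TiB = 2,199,023,255,552 bytes
Per item: 7.05 MiB = 7,392,460.8 bytes
⌊2,199,023,255,552 / 7,392,460.8⌋ = 297,468

297,468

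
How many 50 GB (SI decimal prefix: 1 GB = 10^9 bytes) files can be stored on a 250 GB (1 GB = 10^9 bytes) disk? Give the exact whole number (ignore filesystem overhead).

5

Capacity: 250 GB = 250,000,000,000 bytes
Per item: 50 GB = 50,000,000,000 bytes
⌊250,000,000,000 / 50,000,000,000⌋ = 5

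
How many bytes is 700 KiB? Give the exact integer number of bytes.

716,800 bytes

700 × 1,024 = 716,800 bytes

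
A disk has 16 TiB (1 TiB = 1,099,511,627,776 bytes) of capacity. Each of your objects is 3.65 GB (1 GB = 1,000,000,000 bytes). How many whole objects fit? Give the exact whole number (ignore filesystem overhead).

Capacity: 16 TiB = 17,592,186,044,416 bytes
Per item: 3.65 GB = 3,650,000,000 bytes
⌊17,592,186,044,416 / 3,650,000,000⌋ = 4,819

4,819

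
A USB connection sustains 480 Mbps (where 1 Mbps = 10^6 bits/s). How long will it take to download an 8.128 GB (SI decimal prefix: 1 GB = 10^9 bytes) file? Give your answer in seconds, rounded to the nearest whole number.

8.128 GB = 8,128,000,000 bytes = 65,024,000,000 bits
480 Mbps = 480,000,000 bits/s
time = 65,024,000,000 / 480,000,000 = 135 s

135 seconds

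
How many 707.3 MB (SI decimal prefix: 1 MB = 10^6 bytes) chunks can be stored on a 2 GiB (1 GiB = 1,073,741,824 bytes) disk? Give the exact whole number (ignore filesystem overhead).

3

Capacity: 2 GiB = 2,147,483,648 bytes
Per item: 707.3 MB = 707,300,000 bytes
⌊2,147,483,648 / 707,300,000⌋ = 3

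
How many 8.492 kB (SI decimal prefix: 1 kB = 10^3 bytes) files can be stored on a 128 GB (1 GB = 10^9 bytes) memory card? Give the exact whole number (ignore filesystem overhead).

15,073,009

Capacity: 128 GB = 128,000,000,000 bytes
Per item: 8.492 kB = 8,492 bytes
⌊128,000,000,000 / 8,492⌋ = 15,073,009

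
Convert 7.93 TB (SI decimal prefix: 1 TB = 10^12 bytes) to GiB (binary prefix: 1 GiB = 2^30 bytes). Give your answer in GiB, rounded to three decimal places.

7,385.388 GiB

7.93 TB = 7.93 × 10^12 bytes = 7,930,000,000,000 bytes
1 GiB = 2^30 bytes = 1,073,741,824 bytes
7,930,000,000,000 / 1,073,741,824 = 7,385.388 GiB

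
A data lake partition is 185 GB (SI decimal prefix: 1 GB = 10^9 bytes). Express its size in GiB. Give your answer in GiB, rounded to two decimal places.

185 GB = 185 × 10^9 bytes = 185,000,000,000 bytes
1 GiB = 1,073,741,824 bytes
185,000,000,000 / 1,073,741,824 = 172.29 GiB

172.29 GiB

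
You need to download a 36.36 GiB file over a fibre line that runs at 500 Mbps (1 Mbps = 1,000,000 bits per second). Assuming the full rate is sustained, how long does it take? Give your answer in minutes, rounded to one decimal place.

10.4 minutes

36.36 GiB = 39,041,252,720.64 bytes = 312,330,021,765.12 bits
500 Mbps = 500,000,000 bits/s
time = 312,330,021,765.12 / 500,000,000 = 624.66 s
624.66 s / 60 = 10.4 minutes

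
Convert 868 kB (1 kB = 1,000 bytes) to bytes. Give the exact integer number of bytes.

868 × 1,000 = 868,000 bytes

868,000 bytes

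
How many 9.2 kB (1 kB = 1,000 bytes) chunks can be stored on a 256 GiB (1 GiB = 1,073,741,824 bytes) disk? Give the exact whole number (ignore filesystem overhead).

29,878,033

Capacity: 256 GiB = 274,877,906,944 bytes
Per item: 9.2 kB = 9,200 bytes
⌊274,877,906,944 / 9,200⌋ = 29,878,033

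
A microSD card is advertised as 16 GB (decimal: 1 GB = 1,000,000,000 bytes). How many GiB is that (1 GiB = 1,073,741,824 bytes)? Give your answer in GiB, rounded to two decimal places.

16 GB = 16 × 10^9 bytes = 16,000,000,000 bytes
1 GiB = 1,073,741,824 bytes
16,000,000,000 / 1,073,741,824 = 14.90 GiB

14.90 GiB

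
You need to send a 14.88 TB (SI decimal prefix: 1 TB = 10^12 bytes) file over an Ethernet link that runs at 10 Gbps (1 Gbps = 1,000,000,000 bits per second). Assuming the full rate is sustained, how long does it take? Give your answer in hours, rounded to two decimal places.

3.31 hours

14.88 TB = 14,880,000,000,000 bytes = 119,040,000,000,000 bits
10 Gbps = 10,000,000,000 bits/s
time = 119,040,000,000,000 / 10,000,000,000 = 11,904.0000 s
11,904.0000 s / 3600 = 3.31 hours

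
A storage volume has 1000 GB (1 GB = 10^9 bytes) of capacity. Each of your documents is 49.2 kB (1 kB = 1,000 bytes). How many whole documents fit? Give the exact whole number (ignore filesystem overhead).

Capacity: 1000 GB = 1,000,000,000,000 bytes
Per item: 49.2 kB = 49,200 bytes
⌊1,000,000,000,000 / 49,200⌋ = 20,325,203

20,325,203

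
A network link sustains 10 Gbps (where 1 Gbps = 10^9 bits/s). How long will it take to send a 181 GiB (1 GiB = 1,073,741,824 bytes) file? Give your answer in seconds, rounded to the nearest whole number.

181 GiB = 194,347,270,144 bytes = 1,554,778,161,152 bits
10 Gbps = 10,000,000,000 bits/s
time = 1,554,778,161,152 / 10,000,000,000 = 155 s

155 seconds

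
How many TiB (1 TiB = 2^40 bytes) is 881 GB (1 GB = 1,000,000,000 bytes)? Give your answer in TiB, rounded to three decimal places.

881 GB × 1,000,000,000 bytes/GB = 881,000,000,000 bytes
1 TiB = 2^40 bytes = 1,099,511,627,776 bytes
881,000,000,000 / 1,099,511,627,776 = 0.801 TiB

0.801 TiB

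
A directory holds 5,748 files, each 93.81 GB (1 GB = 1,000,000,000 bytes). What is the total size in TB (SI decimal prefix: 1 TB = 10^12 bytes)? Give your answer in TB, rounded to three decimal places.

539.220 TB

Total = 5,748 × 93.81 GB = 539219.88 GB
= 539219.88 × 1,000,000,000 bytes = 539,219,880,000,000 bytes
1 TB = 1,000,000,000,000 bytes
539,219,880,000,000 / 1,000,000,000,000 = 539.220 TB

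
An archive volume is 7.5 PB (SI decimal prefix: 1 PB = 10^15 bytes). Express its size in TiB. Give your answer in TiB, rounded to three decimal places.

6,821.210 TiB

7.5 PB × 1,000,000,000,000,000 bytes/PB = 7,500,000,000,000,000 bytes
1 TiB = 1,099,511,627,776 bytes
7,500,000,000,000,000 / 1,099,511,627,776 = 6,821.210 TiB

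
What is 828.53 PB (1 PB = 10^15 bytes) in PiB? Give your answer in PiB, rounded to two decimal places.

828.53 PB = 828.53 × 10^15 bytes = 828,530,000,000,000,000 bytes
1 PiB = 1,125,899,906,842,624 bytes
828,530,000,000,000,000 / 1,125,899,906,842,624 = 735.88 PiB

735.88 PiB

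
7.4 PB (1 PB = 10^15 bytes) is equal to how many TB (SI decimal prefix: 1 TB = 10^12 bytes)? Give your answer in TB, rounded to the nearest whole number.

7.4 PB = 7.4 × 10^15 bytes = 7,400,000,000,000,000 bytes
1 TB = 1,000,000,000,000 bytes
7,400,000,000,000,000 / 1,000,000,000,000 = 7,400 TB

7,400 TB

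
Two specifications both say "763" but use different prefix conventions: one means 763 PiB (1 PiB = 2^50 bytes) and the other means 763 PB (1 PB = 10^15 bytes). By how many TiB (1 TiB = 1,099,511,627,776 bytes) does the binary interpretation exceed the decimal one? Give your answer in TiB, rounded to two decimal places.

763 PiB = 763 × 1,125,899,906,842,624 = 859,061,628,920,922,112 bytes
763 PB = 763 × 1,000,000,000,000,000 = 763,000,000,000,000,000 bytes
difference = 96,061,628,920,922,112 bytes
96,061,628,920,922,112 / 1,099,511,627,776 = 87,367.54 TiB

87,367.54 TiB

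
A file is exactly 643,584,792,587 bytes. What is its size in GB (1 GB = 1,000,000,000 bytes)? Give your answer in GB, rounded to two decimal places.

643,584,792,587 bytes given.
1 GB = 10^9 bytes = 1,000,000,000 bytes
643,584,792,587 / 1,000,000,000 = 643.58 GB

643.58 GB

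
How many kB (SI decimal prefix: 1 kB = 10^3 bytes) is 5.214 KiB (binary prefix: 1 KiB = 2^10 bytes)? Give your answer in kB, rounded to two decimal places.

5.34 kB

5.214 KiB × 1,024 bytes/KiB = 5,339.136 bytes
1 kB = 10^3 bytes = 1,000 bytes
5,339.136 / 1,000 = 5.34 kB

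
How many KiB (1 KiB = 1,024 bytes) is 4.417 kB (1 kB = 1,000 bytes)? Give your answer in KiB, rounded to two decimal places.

4.31 KiB

4.417 kB = 4.417 × 10^3 bytes = 4,417 bytes
1 KiB = 1,024 bytes
4,417 / 1,024 = 4.31 KiB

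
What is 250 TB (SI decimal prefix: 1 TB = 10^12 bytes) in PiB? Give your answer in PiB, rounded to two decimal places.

0.22 PiB

250 TB = 250 × 10^12 bytes = 250,000,000,000,000 bytes
1 PiB = 2^50 bytes = 1,125,899,906,842,624 bytes
250,000,000,000,000 / 1,125,899,906,842,624 = 0.22 PiB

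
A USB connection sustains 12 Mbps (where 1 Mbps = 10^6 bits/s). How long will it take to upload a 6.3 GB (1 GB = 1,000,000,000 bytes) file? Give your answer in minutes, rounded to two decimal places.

70.00 minutes

6.3 GB = 6,300,000,000 bytes = 50,400,000,000 bits
12 Mbps = 12,000,000 bits/s
time = 50,400,000,000 / 12,000,000 = 4,200.000 s
4,200.000 s / 60 = 70.00 minutes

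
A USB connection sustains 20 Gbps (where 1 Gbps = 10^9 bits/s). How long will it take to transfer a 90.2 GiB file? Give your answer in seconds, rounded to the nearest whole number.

90.2 GiB = 96,851,512,524.8 bytes = 774,812,100,198.4 bits
20 Gbps = 20,000,000,000 bits/s
time = 774,812,100,198.4 / 20,000,000,000 = 39 s

39 seconds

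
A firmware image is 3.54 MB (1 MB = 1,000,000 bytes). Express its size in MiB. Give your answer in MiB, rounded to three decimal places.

3.54 MB = 3.54 × 10^6 bytes = 3,540,000 bytes
1 MiB = 1,048,576 bytes
3,540,000 / 1,048,576 = 3.376 MiB

3.376 MiB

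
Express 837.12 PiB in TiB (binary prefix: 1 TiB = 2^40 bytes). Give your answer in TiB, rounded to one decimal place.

857,210.9 TiB

837.12 PiB × 1,125,899,906,842,624 bytes/PiB = 942,513,330,016,097,402.88 bytes
1 TiB = 1,099,511,627,776 bytes
942,513,330,016,097,402.88 / 1,099,511,627,776 = 857,210.9 TiB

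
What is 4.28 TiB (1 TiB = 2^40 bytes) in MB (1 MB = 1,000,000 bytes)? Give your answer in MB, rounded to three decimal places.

4.28 TiB = 4.28 × 2^40 bytes = 4,705,909,766,881.28 bytes
1 MB = 1,000,000 bytes
4,705,909,766,881.28 / 1,000,000 = 4,705,909.767 MB

4,705,909.767 MB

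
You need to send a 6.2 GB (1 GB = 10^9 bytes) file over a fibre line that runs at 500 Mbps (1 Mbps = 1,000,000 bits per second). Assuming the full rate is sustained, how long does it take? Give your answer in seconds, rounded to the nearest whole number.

6.2 GB = 6,200,000,000 bytes = 49,600,000,000 bits
500 Mbps = 500,000,000 bits/s
time = 49,600,000,000 / 500,000,000 = 99 s

99 seconds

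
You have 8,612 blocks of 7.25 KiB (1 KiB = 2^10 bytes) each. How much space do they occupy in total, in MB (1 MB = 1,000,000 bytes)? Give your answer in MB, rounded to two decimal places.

Total = 8,612 × 7.25 KiB = 62,437 KiB
= 62,437 × 1,024 bytes = 63,935,488 bytes
1 MB = 1,000,000 bytes
63,935,488 / 1,000,000 = 63.94 MB

63.94 MB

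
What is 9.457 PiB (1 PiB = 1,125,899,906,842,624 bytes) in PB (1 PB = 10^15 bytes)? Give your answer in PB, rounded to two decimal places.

10.65 PB

9.457 PiB = 9.457 × 2^50 bytes = 10,647,635,419,010,695.168 bytes
1 PB = 10^15 bytes = 1,000,000,000,000,000 bytes
10,647,635,419,010,695.168 / 1,000,000,000,000,000 = 10.65 PB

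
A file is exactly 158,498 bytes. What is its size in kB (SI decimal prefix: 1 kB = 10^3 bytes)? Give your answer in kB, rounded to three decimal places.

158.498 kB

158,498 bytes given.
1 kB = 10^3 bytes = 1,000 bytes
158,498 / 1,000 = 158.498 kB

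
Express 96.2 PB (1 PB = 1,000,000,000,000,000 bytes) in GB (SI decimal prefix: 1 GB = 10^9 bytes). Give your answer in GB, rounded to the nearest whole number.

96,200,000 GB

96.2 PB = 96.2 × 10^15 bytes = 96,200,000,000,000,000 bytes
1 GB = 10^9 bytes = 1,000,000,000 bytes
96,200,000,000,000,000 / 1,000,000,000 = 96,200,000 GB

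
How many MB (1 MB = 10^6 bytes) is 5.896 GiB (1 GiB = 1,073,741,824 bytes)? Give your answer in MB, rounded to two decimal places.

6,330.78 MB

5.896 GiB × 1,073,741,824 bytes/GiB = 6,330,781,794.304 bytes
1 MB = 1,000,000 bytes
6,330,781,794.304 / 1,000,000 = 6,330.78 MB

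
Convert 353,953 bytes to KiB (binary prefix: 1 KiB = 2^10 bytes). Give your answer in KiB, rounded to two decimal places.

353,953 bytes given.
1 KiB = 2^10 bytes = 1,024 bytes
353,953 / 1,024 = 345.66 KiB

345.66 KiB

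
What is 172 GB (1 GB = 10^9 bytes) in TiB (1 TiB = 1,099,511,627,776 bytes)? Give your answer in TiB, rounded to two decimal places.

0.16 TiB

172 GB = 172 × 10^9 bytes = 172,000,000,000 bytes
1 TiB = 1,099,511,627,776 bytes
172,000,000,000 / 1,099,511,627,776 = 0.16 TiB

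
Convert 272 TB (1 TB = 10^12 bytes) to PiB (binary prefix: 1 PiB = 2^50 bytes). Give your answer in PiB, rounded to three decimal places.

272 TB = 272 × 10^12 bytes = 272,000,000,000,000 bytes
1 PiB = 2^50 bytes = 1,125,899,906,842,624 bytes
272,000,000,000,000 / 1,125,899,906,842,624 = 0.242 PiB

0.242 PiB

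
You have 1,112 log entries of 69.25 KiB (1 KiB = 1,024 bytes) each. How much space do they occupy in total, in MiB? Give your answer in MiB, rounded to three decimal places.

75.201 MiB

Total = 1,112 × 69.25 KiB = 77,006 KiB
= 77,006 × 1,024 bytes = 78,854,144 bytes
1 MiB = 1,048,576 bytes
78,854,144 / 1,048,576 = 75.201 MiB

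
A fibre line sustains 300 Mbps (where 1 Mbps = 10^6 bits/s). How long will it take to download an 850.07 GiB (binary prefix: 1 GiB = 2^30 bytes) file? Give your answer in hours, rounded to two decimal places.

850.07 GiB = 912,755,712,327.68 bytes = 7,302,045,698,621.44 bits
300 Mbps = 300,000,000 bits/s
time = 7,302,045,698,621.44 / 300,000,000 = 24,340.1523 s
24,340.1523 s / 3600 = 6.76 hours

6.76 hours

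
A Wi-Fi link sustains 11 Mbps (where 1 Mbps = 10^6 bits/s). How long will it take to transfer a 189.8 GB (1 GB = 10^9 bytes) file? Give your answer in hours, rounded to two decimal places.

38.34 hours

189.8 GB = 189,800,000,000 bytes = 1,518,400,000,000 bits
11 Mbps = 11,000,000 bits/s
time = 1,518,400,000,000 / 11,000,000 = 138,036.3636 s
138,036.3636 s / 3600 = 38.34 hours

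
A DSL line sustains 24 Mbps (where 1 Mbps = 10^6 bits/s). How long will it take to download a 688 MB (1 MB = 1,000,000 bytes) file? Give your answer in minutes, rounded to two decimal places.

3.82 minutes

688 MB = 688,000,000 bytes = 5,504,000,000 bits
24 Mbps = 24,000,000 bits/s
time = 5,504,000,000 / 24,000,000 = 229.333 s
229.333 s / 60 = 3.82 minutes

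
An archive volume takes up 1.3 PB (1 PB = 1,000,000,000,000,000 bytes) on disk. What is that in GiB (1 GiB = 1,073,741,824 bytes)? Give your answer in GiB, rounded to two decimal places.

1.3 PB = 1.3 × 10^15 bytes = 1,300,000,000,000,000 bytes
1 GiB = 2^30 bytes = 1,073,741,824 bytes
1,300,000,000,000,000 / 1,073,741,824 = 1,210,719.35 GiB

1,210,719.35 GiB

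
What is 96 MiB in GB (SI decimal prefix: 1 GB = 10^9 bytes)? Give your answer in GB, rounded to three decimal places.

96 MiB × 1,048,576 bytes/MiB = 100,663,296 bytes
1 GB = 1,000,000,000 bytes
100,663,296 / 1,000,000,000 = 0.101 GB

0.101 GB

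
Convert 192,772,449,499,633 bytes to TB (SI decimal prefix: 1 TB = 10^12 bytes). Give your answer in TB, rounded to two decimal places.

192,772,449,499,633 bytes given.
1 TB = 10^12 bytes = 1,000,000,000,000 bytes
192,772,449,499,633 / 1,000,000,000,000 = 192.77 TB

192.77 TB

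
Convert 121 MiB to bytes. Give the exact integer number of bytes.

121 × 1,048,576 = 126,877,696 bytes  (1 MiB = 2^20 bytes)

126,877,696 bytes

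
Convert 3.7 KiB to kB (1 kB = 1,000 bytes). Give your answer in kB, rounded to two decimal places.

3.79 kB

3.7 KiB × 1,024 bytes/KiB = 3,788.8 bytes
1 kB = 10^3 bytes = 1,000 bytes
3,788.8 / 1,000 = 3.79 kB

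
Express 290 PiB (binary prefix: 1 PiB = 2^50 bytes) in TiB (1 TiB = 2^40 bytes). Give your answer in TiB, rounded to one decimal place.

290 PiB × 1,125,899,906,842,624 bytes/PiB = 326,510,972,984,360,960 bytes
1 TiB = 1,099,511,627,776 bytes
326,510,972,984,360,960 / 1,099,511,627,776 = 296,960.0 TiB

296,960.0 TiB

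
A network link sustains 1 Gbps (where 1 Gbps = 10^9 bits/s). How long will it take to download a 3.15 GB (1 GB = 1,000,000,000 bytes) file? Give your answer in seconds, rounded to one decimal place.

3.15 GB = 3,150,000,000 bytes = 25,200,000,000 bits
1 Gbps = 1,000,000,000 bits/s
time = 25,200,000,000 / 1,000,000,000 = 25.2 s

25.2 seconds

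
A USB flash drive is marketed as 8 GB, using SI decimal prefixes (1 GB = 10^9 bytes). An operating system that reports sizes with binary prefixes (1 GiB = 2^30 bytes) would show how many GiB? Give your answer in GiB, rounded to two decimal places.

7.45 GiB

8 GB × 1,000,000,000 bytes/GB = 8,000,000,000 bytes
1 GiB = 2^30 bytes = 1,073,741,824 bytes
8,000,000,000 / 1,073,741,824 = 7.45 GiB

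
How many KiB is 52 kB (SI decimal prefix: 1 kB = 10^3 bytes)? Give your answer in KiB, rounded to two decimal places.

50.78 KiB

52 kB × 1,000 bytes/kB = 52,000 bytes
1 KiB = 2^10 bytes = 1,024 bytes
52,000 / 1,024 = 50.78 KiB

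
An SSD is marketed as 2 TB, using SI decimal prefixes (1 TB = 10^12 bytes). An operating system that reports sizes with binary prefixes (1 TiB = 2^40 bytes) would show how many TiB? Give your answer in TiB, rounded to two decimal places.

1.82 TiB

2 TB = 2 × 10^12 bytes = 2,000,000,000,000 bytes
1 TiB = 1,099,511,627,776 bytes
2,000,000,000,000 / 1,099,511,627,776 = 1.82 TiB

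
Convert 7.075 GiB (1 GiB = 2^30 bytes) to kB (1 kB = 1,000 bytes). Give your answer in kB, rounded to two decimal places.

7,596,723.40 kB

7.075 GiB = 7.075 × 2^30 bytes = 7,596,723,404.8 bytes
1 kB = 10^3 bytes = 1,000 bytes
7,596,723,404.8 / 1,000 = 7,596,723.40 kB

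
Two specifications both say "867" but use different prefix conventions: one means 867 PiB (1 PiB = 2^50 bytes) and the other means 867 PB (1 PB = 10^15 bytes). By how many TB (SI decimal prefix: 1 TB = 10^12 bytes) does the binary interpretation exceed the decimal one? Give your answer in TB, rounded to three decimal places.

109,155.219 TB

867 PiB = 867 × 1,125,899,906,842,624 = 976,155,219,232,555,008 bytes
867 PB = 867 × 1,000,000,000,000,000 = 867,000,000,000,000,000 bytes
difference = 109,155,219,232,555,008 bytes
109,155,219,232,555,008 / 1,000,000,000,000 = 109,155.219 TB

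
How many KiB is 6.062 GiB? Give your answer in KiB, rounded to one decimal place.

6.062 GiB × 1,073,741,824 bytes/GiB = 6,509,022,937.088 bytes
1 KiB = 2^10 bytes = 1,024 bytes
6,509,022,937.088 / 1,024 = 6,356,467.7 KiB

6,356,467.7 KiB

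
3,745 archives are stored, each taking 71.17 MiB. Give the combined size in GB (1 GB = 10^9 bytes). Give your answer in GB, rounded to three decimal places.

Total = 3,745 × 71.17 MiB = 266531.65 MiB
= 266531.65 × 1,048,576 bytes = 279,478,691,430.4 bytes
1 GB = 1,000,000,000 bytes
279,478,691,430.4 / 1,000,000,000 = 279.479 GB

279.479 GB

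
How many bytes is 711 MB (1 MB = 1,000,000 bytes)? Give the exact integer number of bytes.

711,000,000 bytes

711 × 1,000,000 = 711,000,000 bytes  (1 MB = 10^6 bytes)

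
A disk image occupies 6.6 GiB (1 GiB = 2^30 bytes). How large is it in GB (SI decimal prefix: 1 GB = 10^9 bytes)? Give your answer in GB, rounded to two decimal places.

6.6 GiB = 6.6 × 2^30 bytes = 7,086,696,038.4 bytes
1 GB = 10^9 bytes = 1,000,000,000 bytes
7,086,696,038.4 / 1,000,000,000 = 7.09 GB

7.09 GB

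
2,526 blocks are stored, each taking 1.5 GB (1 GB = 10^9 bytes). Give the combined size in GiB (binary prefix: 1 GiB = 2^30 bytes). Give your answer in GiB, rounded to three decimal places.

Total = 2,526 × 1.5 GB = 3789 GB
= 3789 × 1,000,000,000 bytes = 3,789,000,000,000 bytes
1 GiB = 1,073,741,824 bytes
3,789,000,000,000 / 1,073,741,824 = 3,528.781 GiB

3,528.781 GiB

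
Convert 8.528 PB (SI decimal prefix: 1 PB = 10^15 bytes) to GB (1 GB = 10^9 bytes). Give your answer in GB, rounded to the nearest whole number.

8.528 PB = 8.528 × 10^15 bytes = 8,528,000,000,000,000 bytes
1 GB = 10^9 bytes = 1,000,000,000 bytes
8,528,000,000,000,000 / 1,000,000,000 = 8,528,000 GB

8,528,000 GB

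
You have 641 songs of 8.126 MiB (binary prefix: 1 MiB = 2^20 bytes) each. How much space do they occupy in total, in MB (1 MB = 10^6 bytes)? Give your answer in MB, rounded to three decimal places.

Total = 641 × 8.126 MiB = 5208.766 MiB
= 5208.766 × 1,048,576 bytes = 5,461,787,017.216 bytes
1 MB = 1,000,000 bytes
5,461,787,017.216 / 1,000,000 = 5,461.787 MB

5,461.787 MB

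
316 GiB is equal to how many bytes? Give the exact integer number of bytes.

316 × 1,073,741,824 = 339,302,416,384 bytes  (1 GiB = 2^30 bytes)

339,302,416,384 bytes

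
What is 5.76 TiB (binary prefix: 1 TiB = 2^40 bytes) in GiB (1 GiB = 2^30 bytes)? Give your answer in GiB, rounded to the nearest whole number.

5.76 TiB = 5.76 × 2^40 bytes = 6,333,186,975,989.76 bytes
1 GiB = 2^30 bytes = 1,073,741,824 bytes
6,333,186,975,989.76 / 1,073,741,824 = 5,898 GiB

5,898 GiB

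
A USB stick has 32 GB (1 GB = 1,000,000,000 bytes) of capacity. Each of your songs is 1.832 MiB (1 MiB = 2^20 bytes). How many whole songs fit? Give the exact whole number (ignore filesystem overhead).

Capacity: 32 GB = 32,000,000,000 bytes
Per item: 1.832 MiB = 1,920,991.232 bytes
⌊32,000,000,000 / 1,920,991.232⌋ = 16,658

16,658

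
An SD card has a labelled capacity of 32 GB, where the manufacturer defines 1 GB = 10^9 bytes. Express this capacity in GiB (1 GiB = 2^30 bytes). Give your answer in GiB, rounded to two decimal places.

32 GB × 1,000,000,000 bytes/GB = 32,000,000,000 bytes
1 GiB = 1,073,741,824 bytes
32,000,000,000 / 1,073,741,824 = 29.80 GiB

29.80 GiB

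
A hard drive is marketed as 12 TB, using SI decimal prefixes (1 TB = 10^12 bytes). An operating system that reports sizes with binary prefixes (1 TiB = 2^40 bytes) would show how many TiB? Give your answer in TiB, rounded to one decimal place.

10.9 TiB

12 TB = 12 × 10^12 bytes = 12,000,000,000,000 bytes
1 TiB = 2^40 bytes = 1,099,511,627,776 bytes
12,000,000,000,000 / 1,099,511,627,776 = 10.9 TiB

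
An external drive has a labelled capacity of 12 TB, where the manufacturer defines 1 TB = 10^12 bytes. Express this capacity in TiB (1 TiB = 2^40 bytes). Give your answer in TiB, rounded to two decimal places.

12 TB = 12 × 10^12 bytes = 12,000,000,000,000 bytes
1 TiB = 1,099,511,627,776 bytes
12,000,000,000,000 / 1,099,511,627,776 = 10.91 TiB

10.91 TiB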